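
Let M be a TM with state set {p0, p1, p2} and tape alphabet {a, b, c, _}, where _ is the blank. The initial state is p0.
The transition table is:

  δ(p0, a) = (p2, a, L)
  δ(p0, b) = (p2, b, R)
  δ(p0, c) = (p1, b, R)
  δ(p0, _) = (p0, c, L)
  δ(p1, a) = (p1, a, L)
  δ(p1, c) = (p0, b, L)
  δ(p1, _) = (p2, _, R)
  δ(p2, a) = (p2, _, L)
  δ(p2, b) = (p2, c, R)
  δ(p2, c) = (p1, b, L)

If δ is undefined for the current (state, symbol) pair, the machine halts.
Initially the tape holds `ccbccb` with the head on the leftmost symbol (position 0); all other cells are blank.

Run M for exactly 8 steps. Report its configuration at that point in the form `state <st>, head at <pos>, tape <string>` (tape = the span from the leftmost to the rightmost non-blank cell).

state=p0 head=0 tape=[c]cbccb   (p0,c)→(p1,b,R)
state=p1 head=1 tape=b[c]bccb   (p1,c)→(p0,b,L)
state=p0 head=0 tape=[b]bbccb   (p0,b)→(p2,b,R)
state=p2 head=1 tape=b[b]bccb   (p2,b)→(p2,c,R)
state=p2 head=2 tape=bc[b]ccb   (p2,b)→(p2,c,R)
state=p2 head=3 tape=bcc[c]cb   (p2,c)→(p1,b,L)
state=p1 head=2 tape=bc[c]bcb   (p1,c)→(p0,b,L)
state=p0 head=1 tape=b[c]bbcb   (p0,c)→(p1,b,R)
state=p1 head=2 tape=bb[b]bcb
After 8 steps: state p1, head at 2, tape bbbbcb.

state p1, head at 2, tape bbbbcb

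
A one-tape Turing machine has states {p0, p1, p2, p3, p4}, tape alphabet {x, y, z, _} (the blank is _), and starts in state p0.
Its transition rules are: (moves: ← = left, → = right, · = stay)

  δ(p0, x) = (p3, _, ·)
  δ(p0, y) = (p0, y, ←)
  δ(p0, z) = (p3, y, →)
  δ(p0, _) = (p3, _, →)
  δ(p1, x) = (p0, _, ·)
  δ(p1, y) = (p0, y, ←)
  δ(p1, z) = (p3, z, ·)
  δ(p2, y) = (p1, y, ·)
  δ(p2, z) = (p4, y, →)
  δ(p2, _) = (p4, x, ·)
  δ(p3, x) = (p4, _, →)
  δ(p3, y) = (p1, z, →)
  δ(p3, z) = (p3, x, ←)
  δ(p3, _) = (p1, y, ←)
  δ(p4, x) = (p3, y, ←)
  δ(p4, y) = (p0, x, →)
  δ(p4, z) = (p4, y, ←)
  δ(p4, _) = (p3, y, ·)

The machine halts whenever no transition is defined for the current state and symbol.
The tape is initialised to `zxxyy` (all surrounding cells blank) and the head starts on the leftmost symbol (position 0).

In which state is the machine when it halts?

p0 | _[z]xxyy_   read z → write y, move →, go to p3
p3 | _y[x]xyy_   read x → write _, move →, go to p4
p4 | _y_[x]yy_   read x → write y, move ←, go to p3
p3 | _y[_]yyy_   read _ → write y, move ←, go to p1
p1 | _[y]yyyy_   read y → write y, move ←, go to p0
p0 | [_]yyyyy_   read _ → write _, move →, go to p3
p3 | _[y]yyyy_   read y → write z, move →, go to p1
p1 | _z[y]yyy_   read y → write y, move ←, go to p0
p0 | _[z]yyyy_   read z → write y, move →, go to p3
p3 | _y[y]yyy_   read y → write z, move →, go to p1
p1 | _yz[y]yy_   read y → write y, move ←, go to p0
p0 | _y[z]yyy_   read z → write y, move →, go to p3
p3 | _yy[y]yy_   read y → write z, move →, go to p1
p1 | _yyz[y]y_   read y → write y, move ←, go to p0
p0 | _yy[z]yy_   read z → write y, move →, go to p3
p3 | _yyy[y]y_   read y → write z, move →, go to p1
p1 | _yyyz[y]_   read y → write y, move ←, go to p0
p0 | _yyy[z]y_   read z → write y, move →, go to p3
p3 | _yyyy[y]_   read y → write z, move →, go to p1
p1 | _yyyyz[_]
No transition is defined for (p1, _); M halts in state p1.

p1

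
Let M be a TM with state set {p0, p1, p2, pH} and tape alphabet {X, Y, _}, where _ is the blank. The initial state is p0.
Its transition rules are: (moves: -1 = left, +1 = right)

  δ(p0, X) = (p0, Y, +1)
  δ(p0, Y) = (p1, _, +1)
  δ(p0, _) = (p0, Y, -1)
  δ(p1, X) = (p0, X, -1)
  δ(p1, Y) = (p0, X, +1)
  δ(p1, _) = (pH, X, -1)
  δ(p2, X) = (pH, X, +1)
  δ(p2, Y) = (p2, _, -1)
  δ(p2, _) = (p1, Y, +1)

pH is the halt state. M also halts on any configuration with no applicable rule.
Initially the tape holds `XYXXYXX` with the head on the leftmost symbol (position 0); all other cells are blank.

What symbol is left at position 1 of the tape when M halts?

X

state=p0 head=0 tape=[X]YXXYXX___   (p0,X)→(p0,Y,+1)
state=p0 head=1 tape=Y[Y]XXYXX___   (p0,Y)→(p1,_,+1)
state=p1 head=2 tape=Y_[X]XYXX___   (p1,X)→(p0,X,-1)
state=p0 head=1 tape=Y[_]XXYXX___   (p0,_)→(p0,Y,-1)
state=p0 head=0 tape=[Y]YXXYXX___   (p0,Y)→(p1,_,+1)
state=p1 head=1 tape=_[Y]XXYXX___   (p1,Y)→(p0,X,+1)
state=p0 head=2 tape=_X[X]XYXX___   (p0,X)→(p0,Y,+1)
state=p0 head=3 tape=_XY[X]YXX___   (p0,X)→(p0,Y,+1)
state=p0 head=4 tape=_XYY[Y]XX___   (p0,Y)→(p1,_,+1)
state=p1 head=5 tape=_XYY_[X]X___   (p1,X)→(p0,X,-1)
state=p0 head=4 tape=_XYY[_]XX___   (p0,_)→(p0,Y,-1)
state=p0 head=3 tape=_XY[Y]YXX___   (p0,Y)→(p1,_,+1)
state=p1 head=4 tape=_XY_[Y]XX___   (p1,Y)→(p0,X,+1)
state=p0 head=5 tape=_XY_X[X]X___   (p0,X)→(p0,Y,+1)
state=p0 head=6 tape=_XY_XY[X]___   (p0,X)→(p0,Y,+1)
state=p0 head=7 tape=_XY_XYY[_]__   (p0,_)→(p0,Y,-1)
state=p0 head=6 tape=_XY_XY[Y]Y__   (p0,Y)→(p1,_,+1)
state=p1 head=7 tape=_XY_XY_[Y]__   (p1,Y)→(p0,X,+1)
state=p0 head=8 tape=_XY_XY_X[_]_   (p0,_)→(p0,Y,-1)
state=p0 head=7 tape=_XY_XY_[X]Y_   (p0,X)→(p0,Y,+1)
state=p0 head=8 tape=_XY_XY_Y[Y]_   (p0,Y)→(p1,_,+1)
state=p1 head=9 tape=_XY_XY_Y_[_]   (p1,_)→(pH,X,-1)
state=pH head=8 tape=_XY_XY_Y[_]X
Cell 1 holds X when M halts.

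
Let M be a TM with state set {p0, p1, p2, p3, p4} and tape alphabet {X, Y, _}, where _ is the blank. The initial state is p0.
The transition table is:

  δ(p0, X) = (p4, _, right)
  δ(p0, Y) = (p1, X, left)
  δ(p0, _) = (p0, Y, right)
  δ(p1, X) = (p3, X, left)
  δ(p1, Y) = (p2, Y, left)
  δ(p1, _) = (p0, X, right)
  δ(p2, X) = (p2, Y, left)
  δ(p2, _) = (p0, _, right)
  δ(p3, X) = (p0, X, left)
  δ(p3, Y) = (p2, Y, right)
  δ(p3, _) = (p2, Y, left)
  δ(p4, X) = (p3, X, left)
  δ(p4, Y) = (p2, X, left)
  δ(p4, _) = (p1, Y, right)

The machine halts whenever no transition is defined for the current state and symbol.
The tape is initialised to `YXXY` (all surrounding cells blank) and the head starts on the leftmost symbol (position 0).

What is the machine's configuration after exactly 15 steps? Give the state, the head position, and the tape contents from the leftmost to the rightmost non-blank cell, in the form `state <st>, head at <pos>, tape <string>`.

p0 | __[Y]XXY   read Y → write X, move left, go to p1
p1 | _[_]XXXY   read _ → write X, move right, go to p0
p0 | _X[X]XXY   read X → write _, move right, go to p4
p4 | _X_[X]XY   read X → write X, move left, go to p3
p3 | _X[_]XXY   read _ → write Y, move left, go to p2
p2 | _[X]YXXY   read X → write Y, move left, go to p2
p2 | [_]YYXXY   read _ → write _, move right, go to p0
p0 | _[Y]YXXY   read Y → write X, move left, go to p1
p1 | [_]XYXXY   read _ → write X, move right, go to p0
p0 | X[X]YXXY   read X → write _, move right, go to p4
p4 | X_[Y]XXY   read Y → write X, move left, go to p2
p2 | X[_]XXXY   read _ → write _, move right, go to p0
p0 | X_[X]XXY   read X → write _, move right, go to p4
p4 | X__[X]XY   read X → write X, move left, go to p3
p3 | X_[_]XXY   read _ → write Y, move left, go to p2
p2 | X[_]YXXY
After 15 steps: state p2, head at -1, tape X_YXXY.

state p2, head at -1, tape X_YXXY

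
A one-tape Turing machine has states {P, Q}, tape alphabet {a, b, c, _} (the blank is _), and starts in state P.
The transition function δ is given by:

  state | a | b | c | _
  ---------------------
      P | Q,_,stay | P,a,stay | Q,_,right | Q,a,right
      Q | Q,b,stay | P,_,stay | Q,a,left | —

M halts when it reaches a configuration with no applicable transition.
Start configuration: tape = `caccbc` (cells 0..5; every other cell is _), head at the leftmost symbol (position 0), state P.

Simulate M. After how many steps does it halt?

P | [c]accbc_   read c → write _, move right, go to Q
Q | _[a]ccbc_   read a → write b, move stay, go to Q
Q | _[b]ccbc_   read b → write _, move stay, go to P
P | _[_]ccbc_   read _ → write a, move right, go to Q
Q | _a[c]cbc_   read c → write a, move left, go to Q
Q | _[a]acbc_   read a → write b, move stay, go to Q
Q | _[b]acbc_   read b → write _, move stay, go to P
P | _[_]acbc_   read _ → write a, move right, go to Q
Q | _a[a]cbc_   read a → write b, move stay, go to Q
Q | _a[b]cbc_   read b → write _, move stay, go to P
P | _a[_]cbc_   read _ → write a, move right, go to Q
Q | _aa[c]bc_   read c → write a, move left, go to Q
Q | _a[a]abc_   read a → write b, move stay, go to Q
Q | _a[b]abc_   read b → write _, move stay, go to P
P | _a[_]abc_   read _ → write a, move right, go to Q
Q | _aa[a]bc_   read a → write b, move stay, go to Q
Q | _aa[b]bc_   read b → write _, move stay, go to P
P | _aa[_]bc_   read _ → write a, move right, go to Q
Q | _aaa[b]c_   read b → write _, move stay, go to P
P | _aaa[_]c_   read _ → write a, move right, go to Q
Q | _aaaa[c]_   read c → write a, move left, go to Q
Q | _aaa[a]a_   read a → write b, move stay, go to Q
Q | _aaa[b]a_   read b → write _, move stay, go to P
P | _aaa[_]a_   read _ → write a, move right, go to Q
Q | _aaaa[a]_   read a → write b, move stay, go to Q
Q | _aaaa[b]_   read b → write _, move stay, go to P
P | _aaaa[_]_   read _ → write a, move right, go to Q
Q | _aaaaa[_]
M halts after 27 transitions.

27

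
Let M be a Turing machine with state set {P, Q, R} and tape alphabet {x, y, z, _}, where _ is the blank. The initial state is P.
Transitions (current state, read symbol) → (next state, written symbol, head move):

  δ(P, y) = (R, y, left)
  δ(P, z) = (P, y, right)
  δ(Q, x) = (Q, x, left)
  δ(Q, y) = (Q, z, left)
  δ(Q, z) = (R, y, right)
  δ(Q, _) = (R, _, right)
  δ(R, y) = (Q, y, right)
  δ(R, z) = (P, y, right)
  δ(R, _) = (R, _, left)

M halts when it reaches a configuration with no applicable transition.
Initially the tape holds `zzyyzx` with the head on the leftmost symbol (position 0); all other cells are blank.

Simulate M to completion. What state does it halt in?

P | _[z]zyyzx   read z → write y, move right, go to P
P | _y[z]yyzx   read z → write y, move right, go to P
P | _yy[y]yzx   read y → write y, move left, go to R
R | _y[y]yyzx   read y → write y, move right, go to Q
Q | _yy[y]yzx   read y → write z, move left, go to Q
Q | _y[y]zyzx   read y → write z, move left, go to Q
Q | _[y]zzyzx   read y → write z, move left, go to Q
Q | [_]zzzyzx   read _ → write _, move right, go to R
R | _[z]zzyzx   read z → write y, move right, go to P
P | _y[z]zyzx   read z → write y, move right, go to P
P | _yy[z]yzx   read z → write y, move right, go to P
P | _yyy[y]zx   read y → write y, move left, go to R
R | _yy[y]yzx   read y → write y, move right, go to Q
Q | _yyy[y]zx   read y → write z, move left, go to Q
Q | _yy[y]zzx   read y → write z, move left, go to Q
Q | _y[y]zzzx   read y → write z, move left, go to Q
Q | _[y]zzzzx   read y → write z, move left, go to Q
Q | [_]zzzzzx   read _ → write _, move right, go to R
R | _[z]zzzzx   read z → write y, move right, go to P
P | _y[z]zzzx   read z → write y, move right, go to P
P | _yy[z]zzx   read z → write y, move right, go to P
P | _yyy[z]zx   read z → write y, move right, go to P
P | _yyyy[z]x   read z → write y, move right, go to P
P | _yyyyy[x]
No transition is defined for (P, x); M halts in state P.

P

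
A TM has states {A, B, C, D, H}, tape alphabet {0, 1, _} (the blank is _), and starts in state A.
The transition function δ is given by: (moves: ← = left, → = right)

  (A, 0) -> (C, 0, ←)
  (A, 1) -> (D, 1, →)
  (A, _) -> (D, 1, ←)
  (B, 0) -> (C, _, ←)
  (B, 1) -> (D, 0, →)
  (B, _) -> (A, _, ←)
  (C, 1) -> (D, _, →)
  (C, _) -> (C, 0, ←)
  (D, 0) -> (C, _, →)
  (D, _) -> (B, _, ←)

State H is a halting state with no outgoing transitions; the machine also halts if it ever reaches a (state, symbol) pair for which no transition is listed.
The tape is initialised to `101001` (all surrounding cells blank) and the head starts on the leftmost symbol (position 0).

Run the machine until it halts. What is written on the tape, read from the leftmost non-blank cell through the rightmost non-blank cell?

state=A head=0 tape=[1]01001   (A,1)→(D,1,→)
state=D head=1 tape=1[0]1001   (D,0)→(C,_,→)
state=C head=2 tape=1_[1]001   (C,1)→(D,_,→)
state=D head=3 tape=1__[0]01   (D,0)→(C,_,→)
state=C head=4 tape=1___[0]1
The non-blank tape span at halt is 1___01.

1___01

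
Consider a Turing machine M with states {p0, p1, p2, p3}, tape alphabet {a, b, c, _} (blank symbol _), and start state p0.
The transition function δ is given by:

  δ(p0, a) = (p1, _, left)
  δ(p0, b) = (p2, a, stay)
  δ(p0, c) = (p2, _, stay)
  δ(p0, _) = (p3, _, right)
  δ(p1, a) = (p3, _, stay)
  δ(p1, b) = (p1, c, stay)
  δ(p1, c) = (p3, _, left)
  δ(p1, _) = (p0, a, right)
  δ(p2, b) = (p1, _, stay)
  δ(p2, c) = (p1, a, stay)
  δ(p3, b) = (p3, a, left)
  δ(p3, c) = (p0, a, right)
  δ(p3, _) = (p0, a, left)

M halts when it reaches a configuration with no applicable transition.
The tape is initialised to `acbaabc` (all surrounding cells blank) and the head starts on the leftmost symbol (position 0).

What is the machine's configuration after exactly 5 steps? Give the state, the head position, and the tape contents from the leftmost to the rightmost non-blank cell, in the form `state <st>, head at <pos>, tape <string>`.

state=p0 head=0 tape=_[a]cbaabc   (p0,a)→(p1,_,left)
state=p1 head=-1 tape=[_]_cbaabc   (p1,_)→(p0,a,right)
state=p0 head=0 tape=a[_]cbaabc   (p0,_)→(p3,_,right)
state=p3 head=1 tape=a_[c]baabc   (p3,c)→(p0,a,right)
state=p0 head=2 tape=a_a[b]aabc   (p0,b)→(p2,a,stay)
state=p2 head=2 tape=a_a[a]aabc
After 5 steps: state p2, head at 2, tape a_aaaabc.

state p2, head at 2, tape a_aaaabc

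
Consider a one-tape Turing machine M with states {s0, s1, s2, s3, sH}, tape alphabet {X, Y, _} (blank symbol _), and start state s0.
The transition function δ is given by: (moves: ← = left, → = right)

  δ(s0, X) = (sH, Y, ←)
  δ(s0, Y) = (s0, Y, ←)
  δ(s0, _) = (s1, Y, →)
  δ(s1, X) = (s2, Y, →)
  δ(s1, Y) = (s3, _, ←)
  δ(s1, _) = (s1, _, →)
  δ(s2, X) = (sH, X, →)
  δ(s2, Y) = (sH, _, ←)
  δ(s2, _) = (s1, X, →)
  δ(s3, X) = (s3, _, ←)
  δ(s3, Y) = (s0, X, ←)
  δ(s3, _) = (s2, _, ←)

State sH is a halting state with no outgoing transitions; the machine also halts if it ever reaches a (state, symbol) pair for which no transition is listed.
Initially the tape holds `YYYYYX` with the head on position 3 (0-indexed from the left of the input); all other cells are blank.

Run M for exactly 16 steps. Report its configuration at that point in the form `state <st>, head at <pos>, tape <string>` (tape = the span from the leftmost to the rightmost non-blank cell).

state s3, head at -3, tape Y_X__YYYX

state=s0 head=3 tape=___YYY[Y]YX   (s0,Y)→(s0,Y,←)
state=s0 head=2 tape=___YY[Y]YYX   (s0,Y)→(s0,Y,←)
state=s0 head=1 tape=___Y[Y]YYYX   (s0,Y)→(s0,Y,←)
state=s0 head=0 tape=___[Y]YYYYX   (s0,Y)→(s0,Y,←)
state=s0 head=-1 tape=__[_]YYYYYX   (s0,_)→(s1,Y,→)
state=s1 head=0 tape=__Y[Y]YYYYX   (s1,Y)→(s3,_,←)
state=s3 head=-1 tape=__[Y]_YYYYX   (s3,Y)→(s0,X,←)
state=s0 head=-2 tape=_[_]X_YYYYX   (s0,_)→(s1,Y,→)
state=s1 head=-1 tape=_Y[X]_YYYYX   (s1,X)→(s2,Y,→)
state=s2 head=0 tape=_YY[_]YYYYX   (s2,_)→(s1,X,→)
state=s1 head=1 tape=_YYX[Y]YYYX   (s1,Y)→(s3,_,←)
state=s3 head=0 tape=_YY[X]_YYYX   (s3,X)→(s3,_,←)
state=s3 head=-1 tape=_Y[Y]__YYYX   (s3,Y)→(s0,X,←)
state=s0 head=-2 tape=_[Y]X__YYYX   (s0,Y)→(s0,Y,←)
state=s0 head=-3 tape=[_]YX__YYYX   (s0,_)→(s1,Y,→)
state=s1 head=-2 tape=Y[Y]X__YYYX   (s1,Y)→(s3,_,←)
state=s3 head=-3 tape=[Y]_X__YYYX
After 16 steps: state s3, head at -3, tape Y_X__YYYX.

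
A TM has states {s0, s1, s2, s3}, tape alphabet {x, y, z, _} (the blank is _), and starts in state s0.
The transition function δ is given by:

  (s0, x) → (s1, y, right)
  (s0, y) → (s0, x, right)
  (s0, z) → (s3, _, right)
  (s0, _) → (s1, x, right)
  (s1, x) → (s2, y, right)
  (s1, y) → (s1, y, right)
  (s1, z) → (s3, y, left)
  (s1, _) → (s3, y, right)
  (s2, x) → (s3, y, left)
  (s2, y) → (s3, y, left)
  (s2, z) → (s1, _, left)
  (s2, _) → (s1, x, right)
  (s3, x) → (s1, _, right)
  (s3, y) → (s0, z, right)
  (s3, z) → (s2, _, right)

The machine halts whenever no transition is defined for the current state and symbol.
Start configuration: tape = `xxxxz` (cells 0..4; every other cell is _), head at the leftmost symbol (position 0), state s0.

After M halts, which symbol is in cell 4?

x

state=s0 head=0 tape=[x]xxxz___   (s0,x)→(s1,y,right)
state=s1 head=1 tape=y[x]xxz___   (s1,x)→(s2,y,right)
state=s2 head=2 tape=yy[x]xz___   (s2,x)→(s3,y,left)
state=s3 head=1 tape=y[y]yxz___   (s3,y)→(s0,z,right)
state=s0 head=2 tape=yz[y]xz___   (s0,y)→(s0,x,right)
state=s0 head=3 tape=yzx[x]z___   (s0,x)→(s1,y,right)
state=s1 head=4 tape=yzxy[z]___   (s1,z)→(s3,y,left)
state=s3 head=3 tape=yzx[y]y___   (s3,y)→(s0,z,right)
state=s0 head=4 tape=yzxz[y]___   (s0,y)→(s0,x,right)
state=s0 head=5 tape=yzxzx[_]__   (s0,_)→(s1,x,right)
state=s1 head=6 tape=yzxzxx[_]_   (s1,_)→(s3,y,right)
state=s3 head=7 tape=yzxzxxy[_]
Cell 4 holds x when M halts.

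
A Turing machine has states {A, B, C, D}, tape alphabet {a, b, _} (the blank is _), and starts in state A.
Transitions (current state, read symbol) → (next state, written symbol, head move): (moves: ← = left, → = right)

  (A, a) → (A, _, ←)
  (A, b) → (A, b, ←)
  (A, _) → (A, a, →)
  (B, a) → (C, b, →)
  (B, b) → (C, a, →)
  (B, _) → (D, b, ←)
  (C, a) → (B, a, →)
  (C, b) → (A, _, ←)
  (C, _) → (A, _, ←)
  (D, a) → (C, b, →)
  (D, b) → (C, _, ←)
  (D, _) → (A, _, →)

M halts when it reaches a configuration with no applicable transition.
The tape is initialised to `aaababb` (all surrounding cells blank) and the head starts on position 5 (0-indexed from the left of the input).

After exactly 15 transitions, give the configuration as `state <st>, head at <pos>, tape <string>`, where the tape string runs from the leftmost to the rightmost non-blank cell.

state A, head at -2, tape b_bb

A | __aaaba[b]b   read b → write b, move ←, go to A
A | __aaab[a]bb   read a → write _, move ←, go to A
A | __aaa[b]_bb   read b → write b, move ←, go to A
A | __aa[a]b_bb   read a → write _, move ←, go to A
A | __a[a]_b_bb   read a → write _, move ←, go to A
A | __[a]__b_bb   read a → write _, move ←, go to A
A | _[_]___b_bb   read _ → write a, move →, go to A
A | _a[_]__b_bb   read _ → write a, move →, go to A
A | _aa[_]_b_bb   read _ → write a, move →, go to A
A | _aaa[_]b_bb   read _ → write a, move →, go to A
A | _aaaa[b]_bb   read b → write b, move ←, go to A
A | _aaa[a]b_bb   read a → write _, move ←, go to A
A | _aa[a]_b_bb   read a → write _, move ←, go to A
A | _a[a]__b_bb   read a → write _, move ←, go to A
A | _[a]___b_bb   read a → write _, move ←, go to A
A | [_]____b_bb
After 15 steps: state A, head at -2, tape b_bb.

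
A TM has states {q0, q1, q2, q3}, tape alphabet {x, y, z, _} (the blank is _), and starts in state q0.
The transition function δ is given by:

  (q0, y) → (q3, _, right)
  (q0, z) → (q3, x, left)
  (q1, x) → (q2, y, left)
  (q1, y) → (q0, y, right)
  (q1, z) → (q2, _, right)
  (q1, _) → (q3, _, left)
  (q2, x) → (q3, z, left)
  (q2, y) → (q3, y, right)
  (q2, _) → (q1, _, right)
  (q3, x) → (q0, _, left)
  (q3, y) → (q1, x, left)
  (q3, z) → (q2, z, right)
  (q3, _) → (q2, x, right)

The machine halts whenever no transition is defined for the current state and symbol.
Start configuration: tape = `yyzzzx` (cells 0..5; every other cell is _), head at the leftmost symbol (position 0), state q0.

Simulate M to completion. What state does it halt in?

q0 | __[y]yzzzx   read y → write _, move right, go to q3
q3 | ___[y]zzzx   read y → write x, move left, go to q1
q1 | __[_]xzzzx   read _ → write _, move left, go to q3
q3 | _[_]_xzzzx   read _ → write x, move right, go to q2
q2 | _x[_]xzzzx   read _ → write _, move right, go to q1
q1 | _x_[x]zzzx   read x → write y, move left, go to q2
q2 | _x[_]yzzzx   read _ → write _, move right, go to q1
q1 | _x_[y]zzzx   read y → write y, move right, go to q0
q0 | _x_y[z]zzx   read z → write x, move left, go to q3
q3 | _x_[y]xzzx   read y → write x, move left, go to q1
q1 | _x[_]xxzzx   read _ → write _, move left, go to q3
q3 | _[x]_xxzzx   read x → write _, move left, go to q0
q0 | [_]__xxzzx
No transition is defined for (q0, _); M halts in state q0.

q0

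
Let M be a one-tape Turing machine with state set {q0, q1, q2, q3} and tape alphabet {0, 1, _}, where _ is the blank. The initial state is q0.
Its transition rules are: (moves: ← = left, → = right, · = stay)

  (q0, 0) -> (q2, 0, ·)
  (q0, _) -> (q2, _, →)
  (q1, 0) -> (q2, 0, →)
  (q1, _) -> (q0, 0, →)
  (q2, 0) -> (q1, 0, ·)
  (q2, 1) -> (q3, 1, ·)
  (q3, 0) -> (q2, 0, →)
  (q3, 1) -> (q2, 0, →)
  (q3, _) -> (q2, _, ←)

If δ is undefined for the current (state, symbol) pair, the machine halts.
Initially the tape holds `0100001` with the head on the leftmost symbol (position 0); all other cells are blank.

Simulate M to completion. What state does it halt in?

q2

state=q0 head=0 tape=[0]100001_   (q0,0)→(q2,0,·)
state=q2 head=0 tape=[0]100001_   (q2,0)→(q1,0,·)
state=q1 head=0 tape=[0]100001_   (q1,0)→(q2,0,→)
state=q2 head=1 tape=0[1]00001_   (q2,1)→(q3,1,·)
state=q3 head=1 tape=0[1]00001_   (q3,1)→(q2,0,→)
state=q2 head=2 tape=00[0]0001_   (q2,0)→(q1,0,·)
state=q1 head=2 tape=00[0]0001_   (q1,0)→(q2,0,→)
state=q2 head=3 tape=000[0]001_   (q2,0)→(q1,0,·)
state=q1 head=3 tape=000[0]001_   (q1,0)→(q2,0,→)
state=q2 head=4 tape=0000[0]01_   (q2,0)→(q1,0,·)
state=q1 head=4 tape=0000[0]01_   (q1,0)→(q2,0,→)
state=q2 head=5 tape=00000[0]1_   (q2,0)→(q1,0,·)
state=q1 head=5 tape=00000[0]1_   (q1,0)→(q2,0,→)
state=q2 head=6 tape=000000[1]_   (q2,1)→(q3,1,·)
state=q3 head=6 tape=000000[1]_   (q3,1)→(q2,0,→)
state=q2 head=7 tape=0000000[_]
No transition is defined for (q2, _); M halts in state q2.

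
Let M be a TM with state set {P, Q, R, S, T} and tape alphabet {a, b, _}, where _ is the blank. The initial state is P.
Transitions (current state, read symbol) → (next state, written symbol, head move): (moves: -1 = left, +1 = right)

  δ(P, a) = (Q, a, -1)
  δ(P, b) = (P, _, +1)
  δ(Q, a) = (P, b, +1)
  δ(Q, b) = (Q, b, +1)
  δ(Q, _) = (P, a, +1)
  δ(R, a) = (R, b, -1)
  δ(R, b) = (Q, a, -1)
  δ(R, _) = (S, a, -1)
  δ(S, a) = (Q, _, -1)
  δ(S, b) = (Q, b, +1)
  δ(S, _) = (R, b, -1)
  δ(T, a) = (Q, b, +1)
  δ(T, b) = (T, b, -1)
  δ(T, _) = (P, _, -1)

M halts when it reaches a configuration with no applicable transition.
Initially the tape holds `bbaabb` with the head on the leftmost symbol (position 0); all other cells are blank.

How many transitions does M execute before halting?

14

P | [b]baabb_   read b → write _, move +1, go to P
P | _[b]aabb_   read b → write _, move +1, go to P
P | __[a]abb_   read a → write a, move -1, go to Q
Q | _[_]aabb_   read _ → write a, move +1, go to P
P | _a[a]abb_   read a → write a, move -1, go to Q
Q | _[a]aabb_   read a → write b, move +1, go to P
P | _b[a]abb_   read a → write a, move -1, go to Q
Q | _[b]aabb_   read b → write b, move +1, go to Q
Q | _b[a]abb_   read a → write b, move +1, go to P
P | _bb[a]bb_   read a → write a, move -1, go to Q
Q | _b[b]abb_   read b → write b, move +1, go to Q
Q | _bb[a]bb_   read a → write b, move +1, go to P
P | _bbb[b]b_   read b → write _, move +1, go to P
P | _bbb_[b]_   read b → write _, move +1, go to P
P | _bbb__[_]
M halts after 14 transitions.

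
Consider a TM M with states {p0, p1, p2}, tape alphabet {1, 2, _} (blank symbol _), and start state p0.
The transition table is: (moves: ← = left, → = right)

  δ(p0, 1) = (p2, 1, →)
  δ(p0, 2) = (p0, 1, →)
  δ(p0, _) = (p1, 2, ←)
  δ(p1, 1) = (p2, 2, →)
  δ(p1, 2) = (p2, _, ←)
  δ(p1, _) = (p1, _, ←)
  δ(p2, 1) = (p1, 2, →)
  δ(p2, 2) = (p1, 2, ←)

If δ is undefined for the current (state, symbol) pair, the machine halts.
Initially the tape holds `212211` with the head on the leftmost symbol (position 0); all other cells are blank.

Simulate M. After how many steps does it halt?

9

state=p0 head=0 tape=_[2]12211   (p0,2)→(p0,1,→)
state=p0 head=1 tape=_1[1]2211   (p0,1)→(p2,1,→)
state=p2 head=2 tape=_11[2]211   (p2,2)→(p1,2,←)
state=p1 head=1 tape=_1[1]2211   (p1,1)→(p2,2,→)
state=p2 head=2 tape=_12[2]211   (p2,2)→(p1,2,←)
state=p1 head=1 tape=_1[2]2211   (p1,2)→(p2,_,←)
state=p2 head=0 tape=_[1]_2211   (p2,1)→(p1,2,→)
state=p1 head=1 tape=_2[_]2211   (p1,_)→(p1,_,←)
state=p1 head=0 tape=_[2]_2211   (p1,2)→(p2,_,←)
state=p2 head=-1 tape=[_]__2211
M halts after 9 transitions.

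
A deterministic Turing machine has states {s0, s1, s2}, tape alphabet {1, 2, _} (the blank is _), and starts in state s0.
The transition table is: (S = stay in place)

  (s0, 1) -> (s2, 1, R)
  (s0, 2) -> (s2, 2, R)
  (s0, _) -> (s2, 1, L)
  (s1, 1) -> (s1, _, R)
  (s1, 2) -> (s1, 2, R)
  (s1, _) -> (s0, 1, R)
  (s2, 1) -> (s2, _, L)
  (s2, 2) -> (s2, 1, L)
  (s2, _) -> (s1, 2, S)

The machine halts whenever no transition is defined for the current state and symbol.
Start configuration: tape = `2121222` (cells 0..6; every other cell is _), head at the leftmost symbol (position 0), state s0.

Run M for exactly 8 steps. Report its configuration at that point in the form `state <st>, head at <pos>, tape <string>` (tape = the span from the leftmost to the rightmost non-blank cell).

state=s0 head=0 tape=_[2]121222   (s0,2)→(s2,2,R)
state=s2 head=1 tape=_2[1]21222   (s2,1)→(s2,_,L)
state=s2 head=0 tape=_[2]_21222   (s2,2)→(s2,1,L)
state=s2 head=-1 tape=[_]1_21222   (s2,_)→(s1,2,S)
state=s1 head=-1 tape=[2]1_21222   (s1,2)→(s1,2,R)
state=s1 head=0 tape=2[1]_21222   (s1,1)→(s1,_,R)
state=s1 head=1 tape=2_[_]21222   (s1,_)→(s0,1,R)
state=s0 head=2 tape=2_1[2]1222   (s0,2)→(s2,2,R)
state=s2 head=3 tape=2_12[1]222
After 8 steps: state s2, head at 3, tape 2_121222.

state s2, head at 3, tape 2_121222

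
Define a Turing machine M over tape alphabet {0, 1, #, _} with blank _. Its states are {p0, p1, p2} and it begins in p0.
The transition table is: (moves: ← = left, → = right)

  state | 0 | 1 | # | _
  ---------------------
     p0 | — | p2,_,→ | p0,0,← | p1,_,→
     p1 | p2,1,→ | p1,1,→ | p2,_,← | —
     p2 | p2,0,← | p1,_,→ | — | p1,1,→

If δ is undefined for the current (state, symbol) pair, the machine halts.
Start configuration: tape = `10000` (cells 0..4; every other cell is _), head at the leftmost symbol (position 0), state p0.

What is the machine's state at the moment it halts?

state=p0 head=0 tape=[1]0000__   (p0,1)→(p2,_,→)
state=p2 head=1 tape=_[0]000__   (p2,0)→(p2,0,←)
state=p2 head=0 tape=[_]0000__   (p2,_)→(p1,1,→)
state=p1 head=1 tape=1[0]000__   (p1,0)→(p2,1,→)
state=p2 head=2 tape=11[0]00__   (p2,0)→(p2,0,←)
state=p2 head=1 tape=1[1]000__   (p2,1)→(p1,_,→)
state=p1 head=2 tape=1_[0]00__   (p1,0)→(p2,1,→)
state=p2 head=3 tape=1_1[0]0__   (p2,0)→(p2,0,←)
state=p2 head=2 tape=1_[1]00__   (p2,1)→(p1,_,→)
state=p1 head=3 tape=1__[0]0__   (p1,0)→(p2,1,→)
state=p2 head=4 tape=1__1[0]__   (p2,0)→(p2,0,←)
state=p2 head=3 tape=1__[1]0__   (p2,1)→(p1,_,→)
state=p1 head=4 tape=1___[0]__   (p1,0)→(p2,1,→)
state=p2 head=5 tape=1___1[_]_   (p2,_)→(p1,1,→)
state=p1 head=6 tape=1___11[_]
No transition is defined for (p1, _); M halts in state p1.

p1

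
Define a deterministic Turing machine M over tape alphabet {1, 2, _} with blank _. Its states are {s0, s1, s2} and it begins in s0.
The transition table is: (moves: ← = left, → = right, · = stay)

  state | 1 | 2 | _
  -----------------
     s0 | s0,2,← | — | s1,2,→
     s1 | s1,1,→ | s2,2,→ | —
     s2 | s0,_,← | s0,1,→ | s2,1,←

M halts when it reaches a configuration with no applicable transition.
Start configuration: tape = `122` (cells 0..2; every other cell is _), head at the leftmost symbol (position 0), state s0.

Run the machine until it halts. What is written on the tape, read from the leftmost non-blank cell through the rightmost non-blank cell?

state=s0 head=0 tape=_[1]22   (s0,1)→(s0,2,←)
state=s0 head=-1 tape=[_]222   (s0,_)→(s1,2,→)
state=s1 head=0 tape=2[2]22   (s1,2)→(s2,2,→)
state=s2 head=1 tape=22[2]2   (s2,2)→(s0,1,→)
state=s0 head=2 tape=221[2]
The non-blank tape span at halt is 2212.

2212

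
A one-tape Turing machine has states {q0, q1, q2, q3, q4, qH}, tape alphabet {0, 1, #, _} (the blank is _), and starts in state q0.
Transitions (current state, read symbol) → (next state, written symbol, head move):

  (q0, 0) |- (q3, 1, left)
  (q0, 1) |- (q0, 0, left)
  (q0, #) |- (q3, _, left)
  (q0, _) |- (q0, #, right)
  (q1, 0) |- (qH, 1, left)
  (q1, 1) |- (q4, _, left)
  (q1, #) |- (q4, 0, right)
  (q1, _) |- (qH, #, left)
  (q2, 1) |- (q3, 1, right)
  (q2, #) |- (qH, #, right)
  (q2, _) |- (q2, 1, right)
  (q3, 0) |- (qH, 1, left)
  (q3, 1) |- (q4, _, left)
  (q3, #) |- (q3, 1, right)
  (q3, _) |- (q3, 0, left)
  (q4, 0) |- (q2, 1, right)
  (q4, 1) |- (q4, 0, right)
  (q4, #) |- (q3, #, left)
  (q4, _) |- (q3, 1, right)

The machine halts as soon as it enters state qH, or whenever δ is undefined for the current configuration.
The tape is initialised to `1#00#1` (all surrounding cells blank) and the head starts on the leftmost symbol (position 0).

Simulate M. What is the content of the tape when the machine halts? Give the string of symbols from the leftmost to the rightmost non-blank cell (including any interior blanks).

01110#1

state=q0 head=0 tape=_[1]#00#1   (q0,1)→(q0,0,left)
state=q0 head=-1 tape=[_]0#00#1   (q0,_)→(q0,#,right)
state=q0 head=0 tape=#[0]#00#1   (q0,0)→(q3,1,left)
state=q3 head=-1 tape=[#]1#00#1   (q3,#)→(q3,1,right)
state=q3 head=0 tape=1[1]#00#1   (q3,1)→(q4,_,left)
state=q4 head=-1 tape=[1]_#00#1   (q4,1)→(q4,0,right)
state=q4 head=0 tape=0[_]#00#1   (q4,_)→(q3,1,right)
state=q3 head=1 tape=01[#]00#1   (q3,#)→(q3,1,right)
state=q3 head=2 tape=011[0]0#1   (q3,0)→(qH,1,left)
state=qH head=1 tape=01[1]10#1
The non-blank tape span at halt is 01110#1.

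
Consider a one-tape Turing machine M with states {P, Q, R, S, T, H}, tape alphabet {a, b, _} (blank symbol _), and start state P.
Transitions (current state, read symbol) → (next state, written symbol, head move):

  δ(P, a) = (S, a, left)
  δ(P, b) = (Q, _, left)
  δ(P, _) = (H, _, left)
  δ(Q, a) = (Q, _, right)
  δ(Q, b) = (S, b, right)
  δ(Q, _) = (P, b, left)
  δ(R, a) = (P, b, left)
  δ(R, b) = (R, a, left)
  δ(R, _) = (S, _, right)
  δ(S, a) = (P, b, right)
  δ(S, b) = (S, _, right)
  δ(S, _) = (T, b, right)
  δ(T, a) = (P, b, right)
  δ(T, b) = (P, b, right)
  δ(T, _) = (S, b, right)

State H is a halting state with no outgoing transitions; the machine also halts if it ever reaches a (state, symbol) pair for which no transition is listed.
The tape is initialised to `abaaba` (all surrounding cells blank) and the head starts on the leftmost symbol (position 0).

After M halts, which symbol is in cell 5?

b

state=P head=0 tape=_[a]baaba_   (P,a)→(S,a,left)
state=S head=-1 tape=[_]abaaba_   (S,_)→(T,b,right)
state=T head=0 tape=b[a]baaba_   (T,a)→(P,b,right)
state=P head=1 tape=bb[b]aaba_   (P,b)→(Q,_,left)
state=Q head=0 tape=b[b]_aaba_   (Q,b)→(S,b,right)
state=S head=1 tape=bb[_]aaba_   (S,_)→(T,b,right)
state=T head=2 tape=bbb[a]aba_   (T,a)→(P,b,right)
state=P head=3 tape=bbbb[a]ba_   (P,a)→(S,a,left)
state=S head=2 tape=bbb[b]aba_   (S,b)→(S,_,right)
state=S head=3 tape=bbb_[a]ba_   (S,a)→(P,b,right)
state=P head=4 tape=bbb_b[b]a_   (P,b)→(Q,_,left)
state=Q head=3 tape=bbb_[b]_a_   (Q,b)→(S,b,right)
state=S head=4 tape=bbb_b[_]a_   (S,_)→(T,b,right)
state=T head=5 tape=bbb_bb[a]_   (T,a)→(P,b,right)
state=P head=6 tape=bbb_bbb[_]   (P,_)→(H,_,left)
state=H head=5 tape=bbb_bb[b]_
Cell 5 holds b when M halts.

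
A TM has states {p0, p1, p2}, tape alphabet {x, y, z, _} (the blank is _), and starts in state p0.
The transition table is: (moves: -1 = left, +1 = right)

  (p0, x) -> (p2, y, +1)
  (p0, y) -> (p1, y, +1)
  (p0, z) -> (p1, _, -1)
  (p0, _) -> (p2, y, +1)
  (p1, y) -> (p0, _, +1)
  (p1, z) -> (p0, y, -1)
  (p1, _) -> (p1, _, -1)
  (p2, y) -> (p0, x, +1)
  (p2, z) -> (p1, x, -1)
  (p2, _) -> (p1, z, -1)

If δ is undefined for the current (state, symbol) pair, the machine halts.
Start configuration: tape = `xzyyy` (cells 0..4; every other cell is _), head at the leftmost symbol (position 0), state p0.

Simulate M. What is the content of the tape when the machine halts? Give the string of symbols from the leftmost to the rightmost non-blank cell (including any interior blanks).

p0 | [x]zyyy__   read x → write y, move +1, go to p2
p2 | y[z]yyy__   read z → write x, move -1, go to p1
p1 | [y]xyyy__   read y → write _, move +1, go to p0
p0 | _[x]yyy__   read x → write y, move +1, go to p2
p2 | _y[y]yy__   read y → write x, move +1, go to p0
p0 | _yx[y]y__   read y → write y, move +1, go to p1
p1 | _yxy[y]__   read y → write _, move +1, go to p0
p0 | _yxy_[_]_   read _ → write y, move +1, go to p2
p2 | _yxy_y[_]   read _ → write z, move -1, go to p1
p1 | _yxy_[y]z   read y → write _, move +1, go to p0
p0 | _yxy__[z]   read z → write _, move -1, go to p1
p1 | _yxy_[_]_   read _ → write _, move -1, go to p1
p1 | _yxy[_]__   read _ → write _, move -1, go to p1
p1 | _yx[y]___   read y → write _, move +1, go to p0
p0 | _yx_[_]__   read _ → write y, move +1, go to p2
p2 | _yx_y[_]_   read _ → write z, move -1, go to p1
p1 | _yx_[y]z_   read y → write _, move +1, go to p0
p0 | _yx__[z]_   read z → write _, move -1, go to p1
p1 | _yx_[_]__   read _ → write _, move -1, go to p1
p1 | _yx[_]___   read _ → write _, move -1, go to p1
p1 | _y[x]____
The non-blank tape span at halt is yx.

yx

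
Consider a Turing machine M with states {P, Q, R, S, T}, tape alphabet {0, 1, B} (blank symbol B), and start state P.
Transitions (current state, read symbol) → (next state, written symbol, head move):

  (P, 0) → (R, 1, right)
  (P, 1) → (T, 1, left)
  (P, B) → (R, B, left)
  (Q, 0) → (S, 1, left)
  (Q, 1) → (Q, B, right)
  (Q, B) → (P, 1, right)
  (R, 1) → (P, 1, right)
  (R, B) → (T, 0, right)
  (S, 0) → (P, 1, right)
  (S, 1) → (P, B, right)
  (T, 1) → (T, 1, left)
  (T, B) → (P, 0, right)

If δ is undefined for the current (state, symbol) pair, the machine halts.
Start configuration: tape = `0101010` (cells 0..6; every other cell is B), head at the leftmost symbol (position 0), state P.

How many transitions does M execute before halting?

10

state=P head=0 tape=[0]101010BBB   (P,0)→(R,1,right)
state=R head=1 tape=1[1]01010BBB   (R,1)→(P,1,right)
state=P head=2 tape=11[0]1010BBB   (P,0)→(R,1,right)
state=R head=3 tape=111[1]010BBB   (R,1)→(P,1,right)
state=P head=4 tape=1111[0]10BBB   (P,0)→(R,1,right)
state=R head=5 tape=11111[1]0BBB   (R,1)→(P,1,right)
state=P head=6 tape=111111[0]BBB   (P,0)→(R,1,right)
state=R head=7 tape=1111111[B]BB   (R,B)→(T,0,right)
state=T head=8 tape=11111110[B]B   (T,B)→(P,0,right)
state=P head=9 tape=111111100[B]   (P,B)→(R,B,left)
state=R head=8 tape=11111110[0]B
M halts after 10 transitions.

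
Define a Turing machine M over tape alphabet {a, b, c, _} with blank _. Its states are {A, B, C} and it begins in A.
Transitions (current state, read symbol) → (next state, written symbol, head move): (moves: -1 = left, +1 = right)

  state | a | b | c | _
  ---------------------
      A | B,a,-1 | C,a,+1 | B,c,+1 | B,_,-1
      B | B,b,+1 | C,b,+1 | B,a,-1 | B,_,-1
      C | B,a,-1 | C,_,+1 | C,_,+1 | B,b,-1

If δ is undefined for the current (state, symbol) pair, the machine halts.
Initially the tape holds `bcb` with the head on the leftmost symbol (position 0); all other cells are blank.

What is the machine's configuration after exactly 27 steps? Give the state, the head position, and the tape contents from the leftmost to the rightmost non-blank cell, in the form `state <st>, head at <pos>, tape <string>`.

state C, head at 1, tape bb__b

state=A head=0 tape=[b]cb__   (A,b)→(C,a,+1)
state=C head=1 tape=a[c]b__   (C,c)→(C,_,+1)
state=C head=2 tape=a_[b]__   (C,b)→(C,_,+1)
state=C head=3 tape=a__[_]_   (C,_)→(B,b,-1)
state=B head=2 tape=a_[_]b_   (B,_)→(B,_,-1)
state=B head=1 tape=a[_]_b_   (B,_)→(B,_,-1)
state=B head=0 tape=[a]__b_   (B,a)→(B,b,+1)
state=B head=1 tape=b[_]_b_   (B,_)→(B,_,-1)
state=B head=0 tape=[b]__b_   (B,b)→(C,b,+1)
state=C head=1 tape=b[_]_b_   (C,_)→(B,b,-1)
state=B head=0 tape=[b]b_b_   (B,b)→(C,b,+1)
state=C head=1 tape=b[b]_b_   (C,b)→(C,_,+1)
state=C head=2 tape=b_[_]b_   (C,_)→(B,b,-1)
state=B head=1 tape=b[_]bb_   (B,_)→(B,_,-1)
state=B head=0 tape=[b]_bb_   (B,b)→(C,b,+1)
state=C head=1 tape=b[_]bb_   (C,_)→(B,b,-1)
state=B head=0 tape=[b]bbb_   (B,b)→(C,b,+1)
state=C head=1 tape=b[b]bb_   (C,b)→(C,_,+1)
state=C head=2 tape=b_[b]b_   (C,b)→(C,_,+1)
state=C head=3 tape=b__[b]_   (C,b)→(C,_,+1)
state=C head=4 tape=b___[_]   (C,_)→(B,b,-1)
state=B head=3 tape=b__[_]b   (B,_)→(B,_,-1)
state=B head=2 tape=b_[_]_b   (B,_)→(B,_,-1)
state=B head=1 tape=b[_]__b   (B,_)→(B,_,-1)
state=B head=0 tape=[b]___b   (B,b)→(C,b,+1)
state=C head=1 tape=b[_]__b   (C,_)→(B,b,-1)
state=B head=0 tape=[b]b__b   (B,b)→(C,b,+1)
state=C head=1 tape=b[b]__b
After 27 steps: state C, head at 1, tape bb__b.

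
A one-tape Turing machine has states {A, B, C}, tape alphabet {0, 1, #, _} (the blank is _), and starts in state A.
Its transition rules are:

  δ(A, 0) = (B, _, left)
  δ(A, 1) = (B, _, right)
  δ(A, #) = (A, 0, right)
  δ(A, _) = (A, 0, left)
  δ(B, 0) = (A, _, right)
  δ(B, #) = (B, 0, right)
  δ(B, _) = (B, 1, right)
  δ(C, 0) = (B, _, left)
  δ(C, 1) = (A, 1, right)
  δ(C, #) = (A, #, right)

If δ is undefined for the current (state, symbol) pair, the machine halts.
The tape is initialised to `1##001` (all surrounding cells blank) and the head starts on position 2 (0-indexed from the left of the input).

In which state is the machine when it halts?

state=A head=2 tape=1#[#]001   (A,#)→(A,0,right)
state=A head=3 tape=1#0[0]01   (A,0)→(B,_,left)
state=B head=2 tape=1#[0]_01   (B,0)→(A,_,right)
state=A head=3 tape=1#_[_]01   (A,_)→(A,0,left)
state=A head=2 tape=1#[_]001   (A,_)→(A,0,left)
state=A head=1 tape=1[#]0001   (A,#)→(A,0,right)
state=A head=2 tape=10[0]001   (A,0)→(B,_,left)
state=B head=1 tape=1[0]_001   (B,0)→(A,_,right)
state=A head=2 tape=1_[_]001   (A,_)→(A,0,left)
state=A head=1 tape=1[_]0001   (A,_)→(A,0,left)
state=A head=0 tape=[1]00001   (A,1)→(B,_,right)
state=B head=1 tape=_[0]0001   (B,0)→(A,_,right)
state=A head=2 tape=__[0]001   (A,0)→(B,_,left)
state=B head=1 tape=_[_]_001   (B,_)→(B,1,right)
state=B head=2 tape=_1[_]001   (B,_)→(B,1,right)
state=B head=3 tape=_11[0]01   (B,0)→(A,_,right)
state=A head=4 tape=_11_[0]1   (A,0)→(B,_,left)
state=B head=3 tape=_11[_]_1   (B,_)→(B,1,right)
state=B head=4 tape=_111[_]1   (B,_)→(B,1,right)
state=B head=5 tape=_1111[1]
No transition is defined for (B, 1); M halts in state B.

B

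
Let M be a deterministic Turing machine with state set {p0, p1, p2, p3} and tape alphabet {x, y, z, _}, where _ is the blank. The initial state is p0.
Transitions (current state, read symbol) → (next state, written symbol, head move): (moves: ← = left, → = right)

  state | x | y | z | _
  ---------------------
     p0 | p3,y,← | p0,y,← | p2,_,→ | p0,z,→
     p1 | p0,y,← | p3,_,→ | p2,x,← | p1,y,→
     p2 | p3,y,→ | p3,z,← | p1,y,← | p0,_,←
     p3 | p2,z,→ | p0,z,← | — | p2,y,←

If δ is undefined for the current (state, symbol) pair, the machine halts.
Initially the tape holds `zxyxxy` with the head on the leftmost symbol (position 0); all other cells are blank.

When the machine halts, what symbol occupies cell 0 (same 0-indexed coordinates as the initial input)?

_

state=p0 head=0 tape=___[z]xyxxy   (p0,z)→(p2,_,→)
state=p2 head=1 tape=____[x]yxxy   (p2,x)→(p3,y,→)
state=p3 head=2 tape=____y[y]xxy   (p3,y)→(p0,z,←)
state=p0 head=1 tape=____[y]zxxy   (p0,y)→(p0,y,←)
state=p0 head=0 tape=___[_]yzxxy   (p0,_)→(p0,z,→)
state=p0 head=1 tape=___z[y]zxxy   (p0,y)→(p0,y,←)
state=p0 head=0 tape=___[z]yzxxy   (p0,z)→(p2,_,→)
state=p2 head=1 tape=____[y]zxxy   (p2,y)→(p3,z,←)
state=p3 head=0 tape=___[_]zzxxy   (p3,_)→(p2,y,←)
state=p2 head=-1 tape=__[_]yzzxxy   (p2,_)→(p0,_,←)
state=p0 head=-2 tape=_[_]_yzzxxy   (p0,_)→(p0,z,→)
state=p0 head=-1 tape=_z[_]yzzxxy   (p0,_)→(p0,z,→)
state=p0 head=0 tape=_zz[y]zzxxy   (p0,y)→(p0,y,←)
state=p0 head=-1 tape=_z[z]yzzxxy   (p0,z)→(p2,_,→)
state=p2 head=0 tape=_z_[y]zzxxy   (p2,y)→(p3,z,←)
state=p3 head=-1 tape=_z[_]zzzxxy   (p3,_)→(p2,y,←)
state=p2 head=-2 tape=_[z]yzzzxxy   (p2,z)→(p1,y,←)
state=p1 head=-3 tape=[_]yyzzzxxy   (p1,_)→(p1,y,→)
state=p1 head=-2 tape=y[y]yzzzxxy   (p1,y)→(p3,_,→)
state=p3 head=-1 tape=y_[y]zzzxxy   (p3,y)→(p0,z,←)
state=p0 head=-2 tape=y[_]zzzzxxy   (p0,_)→(p0,z,→)
state=p0 head=-1 tape=yz[z]zzzxxy   (p0,z)→(p2,_,→)
state=p2 head=0 tape=yz_[z]zzxxy   (p2,z)→(p1,y,←)
state=p1 head=-1 tape=yz[_]yzzxxy   (p1,_)→(p1,y,→)
state=p1 head=0 tape=yzy[y]zzxxy   (p1,y)→(p3,_,→)
state=p3 head=1 tape=yzy_[z]zxxy
Cell 0 holds _ when M halts.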